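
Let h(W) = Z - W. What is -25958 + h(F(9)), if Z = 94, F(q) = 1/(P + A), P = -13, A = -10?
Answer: -594871/23 ≈ -25864.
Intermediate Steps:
F(q) = -1/23 (F(q) = 1/(-13 - 10) = 1/(-23) = -1/23)
h(W) = 94 - W
-25958 + h(F(9)) = -25958 + (94 - 1*(-1/23)) = -25958 + (94 + 1/23) = -25958 + 2163/23 = -594871/23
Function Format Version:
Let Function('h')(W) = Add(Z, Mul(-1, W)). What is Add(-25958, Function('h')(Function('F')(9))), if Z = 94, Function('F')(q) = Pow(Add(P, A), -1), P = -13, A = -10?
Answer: Rational(-594871, 23) ≈ -25864.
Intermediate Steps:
Function('F')(q) = Rational(-1, 23) (Function('F')(q) = Pow(Add(-13, -10), -1) = Pow(-23, -1) = Rational(-1, 23))
Function('h')(W) = Add(94, Mul(-1, W))
Add(-25958, Function('h')(Function('F')(9))) = Add(-25958, Add(94, Mul(-1, Rational(-1, 23)))) = Add(-25958, Add(94, Rational(1, 23))) = Add(-25958, Rational(2163, 23)) = Rational(-594871, 23)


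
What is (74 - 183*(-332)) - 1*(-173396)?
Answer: 234226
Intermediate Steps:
(74 - 183*(-332)) - 1*(-173396) = (74 + 60756) + 173396 = 60830 + 173396 = 234226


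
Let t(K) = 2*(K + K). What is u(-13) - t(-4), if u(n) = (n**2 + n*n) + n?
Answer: 341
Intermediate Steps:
t(K) = 4*K (t(K) = 2*(2*K) = 4*K)
u(n) = n + 2*n**2 (u(n) = (n**2 + n**2) + n = 2*n**2 + n = n + 2*n**2)
u(-13) - t(-4) = -13*(1 + 2*(-13)) - 4*(-4) = -13*(1 - 26) - 1*(-16) = -13*(-25) + 16 = 325 + 16 = 341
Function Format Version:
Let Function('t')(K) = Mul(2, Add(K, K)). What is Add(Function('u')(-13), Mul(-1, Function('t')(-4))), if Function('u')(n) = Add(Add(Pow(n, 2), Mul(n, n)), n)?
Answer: 341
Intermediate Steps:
Function('t')(K) = Mul(4, K) (Function('t')(K) = Mul(2, Mul(2, K)) = Mul(4, K))
Function('u')(n) = Add(n, Mul(2, Pow(n, 2))) (Function('u')(n) = Add(Add(Pow(n, 2), Pow(n, 2)), n) = Add(Mul(2, Pow(n, 2)), n) = Add(n, Mul(2, Pow(n, 2))))
Add(Function('u')(-13), Mul(-1, Function('t')(-4))) = Add(Mul(-13, Add(1, Mul(2, -13))), Mul(-1, Mul(4, -4))) = Add(Mul(-13, Add(1, -26)), Mul(-1, -16)) = Add(Mul(-13, -25), 16) = Add(325, 16) = 341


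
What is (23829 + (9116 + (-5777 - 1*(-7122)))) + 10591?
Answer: 44881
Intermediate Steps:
(23829 + (9116 + (-5777 - 1*(-7122)))) + 10591 = (23829 + (9116 + (-5777 + 7122))) + 10591 = (23829 + (9116 + 1345)) + 10591 = (23829 + 10461) + 10591 = 34290 + 10591 = 44881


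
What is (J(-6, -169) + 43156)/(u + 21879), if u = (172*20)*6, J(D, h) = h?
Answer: 14329/14173 ≈ 1.0110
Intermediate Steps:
u = 20640 (u = 3440*6 = 20640)
(J(-6, -169) + 43156)/(u + 21879) = (-169 + 43156)/(20640 + 21879) = 42987/42519 = 42987*(1/42519) = 14329/14173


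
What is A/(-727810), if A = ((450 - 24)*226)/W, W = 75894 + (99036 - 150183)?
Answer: -142/26565065 ≈ -5.3454e-6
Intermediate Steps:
W = 24747 (W = 75894 - 51147 = 24747)
A = 284/73 (A = ((450 - 24)*226)/24747 = (426*226)*(1/24747) = 96276*(1/24747) = 284/73 ≈ 3.8904)
A/(-727810) = (284/73)/(-727810) = (284/73)*(-1/727810) = -142/26565065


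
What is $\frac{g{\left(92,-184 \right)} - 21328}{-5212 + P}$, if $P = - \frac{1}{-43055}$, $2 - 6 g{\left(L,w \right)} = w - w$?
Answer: $\frac{2754788065}{673207977} \approx 4.092$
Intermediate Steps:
$g{\left(L,w \right)} = \frac{1}{3}$ ($g{\left(L,w \right)} = \frac{1}{3} - \frac{w - w}{6} = \frac{1}{3} - 0 = \frac{1}{3} + 0 = \frac{1}{3}$)
$P = \frac{1}{43055}$ ($P = \left(-1\right) \left(- \frac{1}{43055}\right) = \frac{1}{43055} \approx 2.3226 \cdot 10^{-5}$)
$\frac{g{\left(92,-184 \right)} - 21328}{-5212 + P} = \frac{\frac{1}{3} - 21328}{-5212 + \frac{1}{43055}} = - \frac{63983}{3 \left(- \frac{224402659}{43055}\right)} = \left(- \frac{63983}{3}\right) \left(- \frac{43055}{224402659}\right) = \frac{2754788065}{673207977}$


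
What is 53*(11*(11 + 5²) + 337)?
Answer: 38849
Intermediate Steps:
53*(11*(11 + 5²) + 337) = 53*(11*(11 + 25) + 337) = 53*(11*36 + 337) = 53*(396 + 337) = 53*733 = 38849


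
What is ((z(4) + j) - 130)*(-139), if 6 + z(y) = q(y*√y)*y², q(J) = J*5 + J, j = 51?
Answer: -94937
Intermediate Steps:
q(J) = 6*J (q(J) = 5*J + J = 6*J)
z(y) = -6 + 6*y^(7/2) (z(y) = -6 + (6*(y*√y))*y² = -6 + (6*y^(3/2))*y² = -6 + 6*y^(7/2))
((z(4) + j) - 130)*(-139) = (((-6 + 6*4^(7/2)) + 51) - 130)*(-139) = (((-6 + 6*128) + 51) - 130)*(-139) = (((-6 + 768) + 51) - 130)*(-139) = ((762 + 51) - 130)*(-139) = (813 - 130)*(-139) = 683*(-139) = -94937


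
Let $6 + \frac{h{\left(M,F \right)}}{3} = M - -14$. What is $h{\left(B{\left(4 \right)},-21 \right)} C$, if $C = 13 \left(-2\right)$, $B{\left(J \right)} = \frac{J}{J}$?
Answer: $-702$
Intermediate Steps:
$B{\left(J \right)} = 1$
$C = -26$
$h{\left(M,F \right)} = 24 + 3 M$ ($h{\left(M,F \right)} = -18 + 3 \left(M - -14\right) = -18 + 3 \left(M + 14\right) = -18 + 3 \left(14 + M\right) = -18 + \left(42 + 3 M\right) = 24 + 3 M$)
$h{\left(B{\left(4 \right)},-21 \right)} C = \left(24 + 3 \cdot 1\right) \left(-26\right) = \left(24 + 3\right) \left(-26\right) = 27 \left(-26\right) = -702$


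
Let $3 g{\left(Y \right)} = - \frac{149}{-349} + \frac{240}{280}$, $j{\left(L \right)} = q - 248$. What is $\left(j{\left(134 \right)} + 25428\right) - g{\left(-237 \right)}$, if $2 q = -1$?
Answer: $\frac{369074837}{14658} \approx 25179.0$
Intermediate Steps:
$q = - \frac{1}{2}$ ($q = \frac{1}{2} \left(-1\right) = - \frac{1}{2} \approx -0.5$)
$j{\left(L \right)} = - \frac{497}{2}$ ($j{\left(L \right)} = - \frac{1}{2} - 248 = - \frac{497}{2}$)
$g{\left(Y \right)} = \frac{3137}{7329}$ ($g{\left(Y \right)} = \frac{- \frac{149}{-349} + \frac{240}{280}}{3} = \frac{\left(-149\right) \left(- \frac{1}{349}\right) + 240 \cdot \frac{1}{280}}{3} = \frac{\frac{149}{349} + \frac{6}{7}}{3} = \frac{1}{3} \cdot \frac{3137}{2443} = \frac{3137}{7329}$)
$\left(j{\left(134 \right)} + 25428\right) - g{\left(-237 \right)} = \left(- \frac{497}{2} + 25428\right) - \frac{3137}{7329} = \frac{50359}{2} - \frac{3137}{7329} = \frac{369074837}{14658}$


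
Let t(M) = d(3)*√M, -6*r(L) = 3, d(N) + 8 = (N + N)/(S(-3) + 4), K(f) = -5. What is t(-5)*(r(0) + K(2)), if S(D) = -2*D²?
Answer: 649*I*√5/14 ≈ 103.66*I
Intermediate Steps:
d(N) = -8 - N/7 (d(N) = -8 + (N + N)/(-2*(-3)² + 4) = -8 + (2*N)/(-2*9 + 4) = -8 + (2*N)/(-18 + 4) = -8 + (2*N)/(-14) = -8 + (2*N)*(-1/14) = -8 - N/7)
r(L) = -½ (r(L) = -⅙*3 = -½)
t(M) = -59*√M/7 (t(M) = (-8 - ⅐*3)*√M = (-8 - 3/7)*√M = -59*√M/7)
t(-5)*(r(0) + K(2)) = (-59*I*√5/7)*(-½ - 5) = -59*I*√5/7*(-11/2) = 649*I*√5/14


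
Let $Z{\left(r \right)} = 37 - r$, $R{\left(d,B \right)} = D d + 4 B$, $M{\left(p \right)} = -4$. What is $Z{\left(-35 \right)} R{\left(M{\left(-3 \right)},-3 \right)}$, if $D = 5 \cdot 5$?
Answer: $-8064$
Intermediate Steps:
$D = 25$
$R{\left(d,B \right)} = 4 B + 25 d$ ($R{\left(d,B \right)} = 25 d + 4 B = 4 B + 25 d$)
$Z{\left(-35 \right)} R{\left(M{\left(-3 \right)},-3 \right)} = \left(37 - -35\right) \left(4 \left(-3\right) + 25 \left(-4\right)\right) = \left(37 + 35\right) \left(-12 - 100\right) = 72 \left(-112\right) = -8064$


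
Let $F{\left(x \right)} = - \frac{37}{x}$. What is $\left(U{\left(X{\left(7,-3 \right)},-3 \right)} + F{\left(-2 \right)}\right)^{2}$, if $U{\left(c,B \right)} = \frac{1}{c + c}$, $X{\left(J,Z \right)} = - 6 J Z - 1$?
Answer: $\frac{5349969}{15625} \approx 342.4$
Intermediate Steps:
$X{\left(J,Z \right)} = -1 - 6 J Z$ ($X{\left(J,Z \right)} = - 6 J Z - 1 = -1 - 6 J Z$)
$U{\left(c,B \right)} = \frac{1}{2 c}$
$\left(U{\left(X{\left(7,-3 \right)},-3 \right)} + F{\left(-2 \right)}\right)^{2} = \left(\frac{1}{2 \left(-1 - 42 \left(-3\right)\right)} - \frac{37}{-2}\right)^{2} = \left(\frac{1}{2 \left(-1 + 126\right)} - - \frac{37}{2}\right)^{2} = \left(\frac{1}{2 \cdot 125} + \frac{37}{2}\right)^{2} = \left(\frac{1}{2} \cdot \frac{1}{125} + \frac{37}{2}\right)^{2} = \left(\frac{1}{250} + \frac{37}{2}\right)^{2} = \left(\frac{2313}{125}\right)^{2} = \frac{5349969}{15625}$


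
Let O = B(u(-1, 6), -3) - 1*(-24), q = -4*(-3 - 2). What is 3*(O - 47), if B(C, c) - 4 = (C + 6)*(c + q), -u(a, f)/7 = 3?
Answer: -822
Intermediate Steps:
q = 20 (q = -4*(-5) = 20)
u(a, f) = -21 (u(a, f) = -7*3 = -21)
B(C, c) = 4 + (6 + C)*(20 + c) (B(C, c) = 4 + (C + 6)*(c + 20) = 4 + (6 + C)*(20 + c))
O = -227 (O = (124 + 6*(-3) + 20*(-21) - 21*(-3)) - 1*(-24) = (124 - 18 - 420 + 63) + 24 = -251 + 24 = -227)
3*(O - 47) = 3*(-227 - 47) = 3*(-274) = -822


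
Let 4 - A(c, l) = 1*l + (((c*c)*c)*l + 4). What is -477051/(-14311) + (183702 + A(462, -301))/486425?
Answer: 425013062494816/6961228175 ≈ 61054.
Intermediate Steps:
A(c, l) = -l - l*c**3 (A(c, l) = 4 - (1*l + (((c*c)*c)*l + 4)) = 4 - (l + ((c**2*c)*l + 4)) = 4 - (l + (c**3*l + 4)) = 4 - (l + (l*c**3 + 4)) = 4 - (l + (4 + l*c**3)) = 4 - (4 + l + l*c**3) = 4 + (-4 - l - l*c**3) = -l - l*c**3)
-477051/(-14311) + (183702 + A(462, -301))/486425 = -477051/(-14311) + (183702 - 1*(-301)*(1 + 462**3))/486425 = -477051*(-1/14311) + (183702 - 1*(-301)*(1 + 98611128))*(1/486425) = 477051/14311 + (183702 - 1*(-301)*98611129)*(1/486425) = 477051/14311 + (183702 + 29681949829)*(1/486425) = 477051/14311 + 29682133531*(1/486425) = 477051/14311 + 29682133531/486425 = 425013062494816/6961228175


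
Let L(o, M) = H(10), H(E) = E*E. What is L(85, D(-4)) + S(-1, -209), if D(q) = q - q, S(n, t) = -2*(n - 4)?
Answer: 110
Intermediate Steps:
H(E) = E²
S(n, t) = 8 - 2*n (S(n, t) = -2*(-4 + n) = 8 - 2*n)
D(q) = 0
L(o, M) = 100 (L(o, M) = 10² = 100)
L(85, D(-4)) + S(-1, -209) = 100 + (8 - 2*(-1)) = 100 + (8 + 2) = 100 + 10 = 110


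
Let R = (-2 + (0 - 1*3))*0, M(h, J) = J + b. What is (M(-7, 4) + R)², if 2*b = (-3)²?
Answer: 289/4 ≈ 72.250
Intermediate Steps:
b = 9/2 (b = (½)*(-3)² = (½)*9 = 9/2 ≈ 4.5000)
M(h, J) = 9/2 + J (M(h, J) = J + 9/2 = 9/2 + J)
R = 0 (R = (-2 + (0 - 3))*0 = (-2 - 3)*0 = -5*0 = 0)
(M(-7, 4) + R)² = ((9/2 + 4) + 0)² = (17/2 + 0)² = (17/2)² = 289/4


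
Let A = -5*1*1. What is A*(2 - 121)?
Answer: 595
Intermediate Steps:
A = -5 (A = -5*1 = -5)
A*(2 - 121) = -5*(2 - 121) = -5*(-119) = 595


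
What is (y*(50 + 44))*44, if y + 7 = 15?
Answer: 33088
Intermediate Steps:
y = 8 (y = -7 + 15 = 8)
(y*(50 + 44))*44 = (8*(50 + 44))*44 = (8*94)*44 = 752*44 = 33088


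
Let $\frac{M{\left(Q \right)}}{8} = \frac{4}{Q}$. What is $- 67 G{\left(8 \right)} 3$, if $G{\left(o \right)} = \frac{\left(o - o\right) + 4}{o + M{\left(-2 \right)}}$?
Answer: $\frac{201}{2} \approx 100.5$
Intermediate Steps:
$M{\left(Q \right)} = \frac{32}{Q}$ ($M{\left(Q \right)} = 8 \frac{4}{Q} = \frac{32}{Q}$)
$G{\left(o \right)} = \frac{4}{-16 + o}$ ($G{\left(o \right)} = \frac{\left(o - o\right) + 4}{o + \frac{32}{-2}} = \frac{0 + 4}{o + 32 \left(- \frac{1}{2}\right)} = \frac{4}{o - 16} = \frac{4}{-16 + o}$)
$- 67 G{\left(8 \right)} 3 = - 67 \frac{4}{-16 + 8} \cdot 3 = - 67 \frac{4}{-8} \cdot 3 = - 67 \cdot 4 \left(- \frac{1}{8}\right) 3 = \left(-67\right) \left(- \frac{1}{2}\right) 3 = \frac{67}{2} \cdot 3 = \frac{201}{2}$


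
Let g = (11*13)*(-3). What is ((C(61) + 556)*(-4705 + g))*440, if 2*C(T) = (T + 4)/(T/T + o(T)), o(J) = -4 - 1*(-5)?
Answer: -1292689860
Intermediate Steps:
o(J) = 1 (o(J) = -4 + 5 = 1)
C(T) = 1 + T/4 (C(T) = ((T + 4)/(T/T + 1))/2 = ((4 + T)/(1 + 1))/2 = ((4 + T)/2)/2 = ((4 + T)*(½))/2 = (2 + T/2)/2 = 1 + T/4)
g = -429 (g = 143*(-3) = -429)
((C(61) + 556)*(-4705 + g))*440 = (((1 + (¼)*61) + 556)*(-4705 - 429))*440 = (((1 + 61/4) + 556)*(-5134))*440 = ((65/4 + 556)*(-5134))*440 = ((2289/4)*(-5134))*440 = -5875863/2*440 = -1292689860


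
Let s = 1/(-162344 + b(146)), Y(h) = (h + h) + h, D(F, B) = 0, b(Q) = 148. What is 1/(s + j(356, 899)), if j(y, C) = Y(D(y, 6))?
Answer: -162196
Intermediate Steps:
Y(h) = 3*h (Y(h) = 2*h + h = 3*h)
j(y, C) = 0 (j(y, C) = 3*0 = 0)
s = -1/162196 (s = 1/(-162344 + 148) = 1/(-162196) = -1/162196 ≈ -6.1654e-6)
1/(s + j(356, 899)) = 1/(-1/162196 + 0) = 1/(-1/162196) = -162196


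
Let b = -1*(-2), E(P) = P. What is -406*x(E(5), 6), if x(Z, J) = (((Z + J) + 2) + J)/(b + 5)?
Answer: -1102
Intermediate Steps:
b = 2
x(Z, J) = 2/7 + Z/7 + 2*J/7 (x(Z, J) = (((Z + J) + 2) + J)/(2 + 5) = (((J + Z) + 2) + J)/7 = ((2 + J + Z) + J)*(⅐) = (2 + Z + 2*J)*(⅐) = 2/7 + Z/7 + 2*J/7)
-406*x(E(5), 6) = -406*(2/7 + (⅐)*5 + (2/7)*6) = -406*(2/7 + 5/7 + 12/7) = -406*19/7 = -1102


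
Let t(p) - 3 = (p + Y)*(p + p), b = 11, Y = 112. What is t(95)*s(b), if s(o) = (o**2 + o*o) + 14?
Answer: 10069248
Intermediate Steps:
t(p) = 3 + 2*p*(112 + p) (t(p) = 3 + (p + 112)*(p + p) = 3 + (112 + p)*(2*p) = 3 + 2*p*(112 + p))
s(o) = 14 + 2*o**2 (s(o) = (o**2 + o**2) + 14 = 2*o**2 + 14 = 14 + 2*o**2)
t(95)*s(b) = (3 + 2*95**2 + 224*95)*(14 + 2*11**2) = (3 + 2*9025 + 21280)*(14 + 2*121) = (3 + 18050 + 21280)*(14 + 242) = 39333*256 = 10069248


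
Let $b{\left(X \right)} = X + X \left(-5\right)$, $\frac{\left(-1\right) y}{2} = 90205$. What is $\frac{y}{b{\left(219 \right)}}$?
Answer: $\frac{90205}{438} \approx 205.95$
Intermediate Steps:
$y = -180410$ ($y = \left(-2\right) 90205 = -180410$)
$b{\left(X \right)} = - 4 X$ ($b{\left(X \right)} = X - 5 X = - 4 X$)
$\frac{y}{b{\left(219 \right)}} = - \frac{180410}{\left(-4\right) 219} = - \frac{180410}{-876} = \left(-180410\right) \left(- \frac{1}{876}\right) = \frac{90205}{438}$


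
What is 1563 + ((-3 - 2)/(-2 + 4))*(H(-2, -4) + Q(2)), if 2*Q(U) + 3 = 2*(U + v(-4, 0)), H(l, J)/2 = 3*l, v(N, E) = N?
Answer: 6407/4 ≈ 1601.8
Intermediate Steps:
H(l, J) = 6*l (H(l, J) = 2*(3*l) = 6*l)
Q(U) = -11/2 + U (Q(U) = -3/2 + (2*(U - 4))/2 = -3/2 + (2*(-4 + U))/2 = -3/2 + (-8 + 2*U)/2 = -3/2 + (-4 + U) = -11/2 + U)
1563 + ((-3 - 2)/(-2 + 4))*(H(-2, -4) + Q(2)) = 1563 + ((-3 - 2)/(-2 + 4))*(6*(-2) + (-11/2 + 2)) = 1563 + (-5/2)*(-12 - 7/2) = 1563 - 5*½*(-31/2) = 1563 - 5/2*(-31/2) = 1563 + 155/4 = 6407/4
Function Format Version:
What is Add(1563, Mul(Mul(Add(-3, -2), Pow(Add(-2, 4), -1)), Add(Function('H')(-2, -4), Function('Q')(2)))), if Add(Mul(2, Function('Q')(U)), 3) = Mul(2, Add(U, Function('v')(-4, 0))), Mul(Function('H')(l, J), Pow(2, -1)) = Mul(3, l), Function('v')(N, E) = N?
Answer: Rational(6407, 4) ≈ 1601.8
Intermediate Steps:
Function('H')(l, J) = Mul(6, l) (Function('H')(l, J) = Mul(2, Mul(3, l)) = Mul(6, l))
Function('Q')(U) = Add(Rational(-11, 2), U) (Function('Q')(U) = Add(Rational(-3, 2), Mul(Rational(1, 2), Mul(2, Add(U, -4)))) = Add(Rational(-3, 2), Mul(Rational(1, 2), Mul(2, Add(-4, U)))) = Add(Rational(-3, 2), Mul(Rational(1, 2), Add(-8, Mul(2, U)))) = Add(Rational(-3, 2), Add(-4, U)) = Add(Rational(-11, 2), U))
Add(1563, Mul(Mul(Add(-3, -2), Pow(Add(-2, 4), -1)), Add(Function('H')(-2, -4), Function('Q')(2)))) = Add(1563, Mul(Mul(Add(-3, -2), Pow(Add(-2, 4), -1)), Add(Mul(6, -2), Add(Rational(-11, 2), 2)))) = Add(1563, Mul(Mul(-5, Pow(2, -1)), Add(-12, Rational(-7, 2)))) = Add(1563, Mul(Mul(-5, Rational(1, 2)), Rational(-31, 2))) = Add(1563, Mul(Rational(-5, 2), Rational(-31, 2))) = Add(1563, Rational(155, 4)) = Rational(6407, 4)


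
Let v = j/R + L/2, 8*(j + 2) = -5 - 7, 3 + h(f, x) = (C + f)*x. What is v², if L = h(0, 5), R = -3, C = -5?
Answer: 5929/36 ≈ 164.69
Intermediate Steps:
h(f, x) = -3 + x*(-5 + f) (h(f, x) = -3 + (-5 + f)*x = -3 + x*(-5 + f))
L = -28 (L = -3 - 5*5 + 0*5 = -3 - 25 + 0 = -28)
j = -7/2 (j = -2 + (-5 - 7)/8 = -2 + (⅛)*(-12) = -2 - 3/2 = -7/2 ≈ -3.5000)
v = -77/6 (v = -7/2/(-3) - 28/2 = -7/2*(-⅓) - 28*½ = 7/6 - 14 = -77/6 ≈ -12.833)
v² = (-77/6)² = 5929/36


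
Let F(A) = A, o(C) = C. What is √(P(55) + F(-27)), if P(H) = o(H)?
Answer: 2*√7 ≈ 5.2915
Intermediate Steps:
P(H) = H
√(P(55) + F(-27)) = √(55 - 27) = √28 = 2*√7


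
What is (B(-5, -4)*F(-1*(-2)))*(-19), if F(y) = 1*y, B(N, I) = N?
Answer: 190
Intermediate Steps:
F(y) = y
(B(-5, -4)*F(-1*(-2)))*(-19) = -(-5)*(-2)*(-19) = -5*2*(-19) = -10*(-19) = 190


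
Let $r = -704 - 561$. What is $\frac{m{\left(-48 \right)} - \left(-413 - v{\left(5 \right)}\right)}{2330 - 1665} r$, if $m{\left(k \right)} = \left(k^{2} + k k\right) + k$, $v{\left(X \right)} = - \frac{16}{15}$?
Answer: $- \frac{18868487}{1995} \approx -9457.9$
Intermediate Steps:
$v{\left(X \right)} = - \frac{16}{15}$ ($v{\left(X \right)} = \left(-16\right) \frac{1}{15} = - \frac{16}{15}$)
$m{\left(k \right)} = k + 2 k^{2}$ ($m{\left(k \right)} = \left(k^{2} + k^{2}\right) + k = 2 k^{2} + k = k + 2 k^{2}$)
$r = -1265$
$\frac{m{\left(-48 \right)} - \left(-413 - v{\left(5 \right)}\right)}{2330 - 1665} r = \frac{- 48 \left(1 + 2 \left(-48\right)\right) + \left(\left(- \frac{16}{15} + 660\right) - 247\right)}{2330 - 1665} \left(-1265\right) = \frac{- 48 \left(1 - 96\right) + \left(\frac{9884}{15} - 247\right)}{665} \left(-1265\right) = \left(\left(-48\right) \left(-95\right) + \frac{6179}{15}\right) \frac{1}{665} \left(-1265\right) = \left(4560 + \frac{6179}{15}\right) \frac{1}{665} \left(-1265\right) = \frac{74579}{15} \cdot \frac{1}{665} \left(-1265\right) = \frac{74579}{9975} \left(-1265\right) = - \frac{18868487}{1995}$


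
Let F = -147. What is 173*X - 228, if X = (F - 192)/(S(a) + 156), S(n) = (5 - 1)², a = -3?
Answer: -97863/172 ≈ -568.97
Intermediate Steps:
S(n) = 16 (S(n) = 4² = 16)
X = -339/172 (X = (-147 - 192)/(16 + 156) = -339/172 ≈ -1.9709)
173*X - 228 = 173*(-339/172) - 228 = -58647/172 - 228 = -97863/172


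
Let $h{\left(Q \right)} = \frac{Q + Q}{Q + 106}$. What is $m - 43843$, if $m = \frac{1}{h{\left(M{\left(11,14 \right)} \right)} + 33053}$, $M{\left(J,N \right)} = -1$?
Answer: $- \frac{152159893504}{3470563} \approx -43843.0$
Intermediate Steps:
$h{\left(Q \right)} = \frac{2 Q}{106 + Q}$
$m = \frac{105}{3470563}$ ($m = \frac{1}{2 \left(-1\right) \frac{1}{106 - 1} + 33053} = \frac{1}{2 \left(-1\right) \frac{1}{105} + 33053} = \frac{1}{- \frac{2}{105} + 33053} = \frac{1}{\frac{3470563}{105}} = \frac{105}{3470563} \approx 3.0254 \cdot 10^{-5}$)
$m - 43843 = \frac{105}{3470563} - 43843 = - \frac{152159893504}{3470563}$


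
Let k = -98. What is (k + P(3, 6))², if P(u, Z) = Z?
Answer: 8464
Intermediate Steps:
(k + P(3, 6))² = (-98 + 6)² = (-92)² = 8464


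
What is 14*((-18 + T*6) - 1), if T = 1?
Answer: -182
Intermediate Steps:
14*((-18 + T*6) - 1) = 14*((-18 + 1*6) - 1) = 14*((-18 + 6) - 1) = 14*(-12 - 1) = 14*(-13) = -182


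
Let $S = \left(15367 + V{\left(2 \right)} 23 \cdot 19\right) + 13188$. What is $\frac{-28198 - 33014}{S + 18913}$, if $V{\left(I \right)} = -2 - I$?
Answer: $- \frac{5101}{3810} \approx -1.3388$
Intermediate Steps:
$S = 26807$ ($S = \left(15367 + \left(-2 - 2\right) 23 \cdot 19\right) + 13188 = \left(15367 + \left(-4\right) 23 \cdot 19\right) + 13188 = \left(15367 - 1748\right) + 13188 = 13619 + 13188 = 26807$)
$\frac{-28198 - 33014}{S + 18913} = \frac{-28198 - 33014}{26807 + 18913} = - \frac{61212}{45720} = \left(-61212\right) \frac{1}{45720} = - \frac{5101}{3810}$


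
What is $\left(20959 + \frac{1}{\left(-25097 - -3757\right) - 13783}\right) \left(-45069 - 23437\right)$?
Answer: $- \frac{50430209343736}{35123} \approx -1.4358 \cdot 10^{9}$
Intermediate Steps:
$\left(20959 + \frac{1}{\left(-25097 - -3757\right) - 13783}\right) \left(-45069 - 23437\right) = \left(20959 + \frac{1}{\left(-25097 + 3757\right) - 13783}\right) \left(-68506\right) = \left(20959 + \frac{1}{-21340 - 13783}\right) \left(-68506\right) = \left(20959 + \frac{1}{-35123}\right) \left(-68506\right) = \left(20959 - \frac{1}{35123}\right) \left(-68506\right) = \frac{736142956}{35123} \left(-68506\right) = - \frac{50430209343736}{35123}$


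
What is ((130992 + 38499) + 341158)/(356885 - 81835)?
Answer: 510649/275050 ≈ 1.8566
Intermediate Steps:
((130992 + 38499) + 341158)/(356885 - 81835) = (169491 + 341158)/275050 = 510649*(1/275050) = 510649/275050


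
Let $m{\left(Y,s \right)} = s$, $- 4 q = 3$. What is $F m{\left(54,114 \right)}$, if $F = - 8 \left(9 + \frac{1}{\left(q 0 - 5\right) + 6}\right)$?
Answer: $-9120$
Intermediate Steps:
$q = - \frac{3}{4}$ ($q = \left(- \frac{1}{4}\right) 3 = - \frac{3}{4} \approx -0.75$)
$F = -80$ ($F = - 8 \left(9 + \frac{1}{\left(\left(- \frac{3}{4}\right) 0 - 5\right) + 6}\right) = - 8 \left(9 + \frac{1}{\left(0 - 5\right) + 6}\right) = - 8 \left(9 + \frac{1}{-5 + 6}\right) = - 8 \left(9 + 1^{-1}\right) = - 8 \left(9 + 1\right) = \left(-8\right) 10 = -80$)
$F m{\left(54,114 \right)} = \left(-80\right) 114 = -9120$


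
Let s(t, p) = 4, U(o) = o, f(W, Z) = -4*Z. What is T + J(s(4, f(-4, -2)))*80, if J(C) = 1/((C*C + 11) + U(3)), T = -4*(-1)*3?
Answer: 44/3 ≈ 14.667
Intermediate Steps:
T = 12 (T = 4*3 = 12)
J(C) = 1/(14 + C²) (J(C) = 1/((C*C + 11) + 3) = 1/((C² + 11) + 3) = 1/((11 + C²) + 3) = 1/(14 + C²))
T + J(s(4, f(-4, -2)))*80 = 12 + 80/(14 + 4²) = 12 + 80/(14 + 16) = 12 + 80/30 = 12 + (1/30)*80 = 12 + 8/3 = 44/3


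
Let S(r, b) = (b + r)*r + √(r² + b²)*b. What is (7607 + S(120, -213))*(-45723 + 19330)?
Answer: 93774329 + 16865127*√6641 ≈ 1.4682e+9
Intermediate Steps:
S(r, b) = b*√(b² + r²) + r*(b + r) (S(r, b) = r*(b + r) + √(b² + r²)*b = r*(b + r) + b*√(b² + r²) = b*√(b² + r²) + r*(b + r))
(7607 + S(120, -213))*(-45723 + 19330) = (7607 + (120² - 213*120 - 213*√((-213)² + 120²)))*(-45723 + 19330) = (7607 + (14400 - 25560 - 213*√(45369 + 14400)))*(-26393) = (7607 + (14400 - 25560 - 639*√6641))*(-26393) = (7607 + (-11160 - 639*√6641))*(-26393) = (-3553 - 639*√6641)*(-26393) = 93774329 + 16865127*√6641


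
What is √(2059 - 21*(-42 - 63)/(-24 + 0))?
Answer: √31474/4 ≈ 44.352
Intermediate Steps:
√(2059 - 21*(-42 - 63)/(-24 + 0)) = √(2059 - (-2205)/(-24)) = √(2059 - (-2205)*(-1)/24) = √(2059 - 21*35/8) = √(2059 - 735/8) = √(15737/8) = √31474/4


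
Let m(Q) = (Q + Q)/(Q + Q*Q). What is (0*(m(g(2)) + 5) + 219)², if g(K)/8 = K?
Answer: 47961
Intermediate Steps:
g(K) = 8*K
m(Q) = 2*Q/(Q + Q²) (m(Q) = (2*Q)/(Q + Q²) = 2*Q/(Q + Q²))
(0*(m(g(2)) + 5) + 219)² = (0*(2/(1 + 8*2) + 5) + 219)² = (0*(2/(1 + 16) + 5) + 219)² = (0*(2/17 + 5) + 219)² = (0*(87/17) + 219)² = (0 + 219)² = 219² = 47961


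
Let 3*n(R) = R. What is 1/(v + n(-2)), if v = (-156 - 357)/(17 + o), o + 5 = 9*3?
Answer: -39/539 ≈ -0.072356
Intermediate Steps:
n(R) = R/3
o = 22 (o = -5 + 9*3 = -5 + 27 = 22)
v = -171/13 (v = (-156 - 357)/(17 + 22) = -513/39 = -513*1/39 = -171/13 ≈ -13.154)
1/(v + n(-2)) = 1/(-171/13 + (⅓)*(-2)) = 1/(-171/13 - ⅔) = 1/(-539/39) = -39/539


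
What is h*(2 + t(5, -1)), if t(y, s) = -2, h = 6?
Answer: 0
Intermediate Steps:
h*(2 + t(5, -1)) = 6*(2 - 2) = 6*0 = 0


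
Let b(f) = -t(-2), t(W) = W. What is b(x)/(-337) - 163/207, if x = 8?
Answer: -55345/69759 ≈ -0.79337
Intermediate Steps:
b(f) = 2 (b(f) = -1*(-2) = 2)
b(x)/(-337) - 163/207 = 2/(-337) - 163/207 = 2*(-1/337) - 163*1/207 = -2/337 - 163/207 = -55345/69759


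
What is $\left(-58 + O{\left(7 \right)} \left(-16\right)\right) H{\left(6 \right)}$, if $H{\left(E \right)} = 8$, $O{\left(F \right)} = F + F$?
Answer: $-2256$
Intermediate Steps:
$O{\left(F \right)} = 2 F$
$\left(-58 + O{\left(7 \right)} \left(-16\right)\right) H{\left(6 \right)} = \left(-58 + 2 \cdot 7 \left(-16\right)\right) 8 = \left(-58 + 14 \left(-16\right)\right) 8 = \left(-58 - 224\right) 8 = \left(-282\right) 8 = -2256$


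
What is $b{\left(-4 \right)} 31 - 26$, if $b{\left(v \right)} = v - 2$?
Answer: $-212$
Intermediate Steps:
$b{\left(v \right)} = -2 + v$
$b{\left(-4 \right)} 31 - 26 = \left(-2 - 4\right) 31 - 26 = \left(-6\right) 31 - 26 = -186 - 26 = -212$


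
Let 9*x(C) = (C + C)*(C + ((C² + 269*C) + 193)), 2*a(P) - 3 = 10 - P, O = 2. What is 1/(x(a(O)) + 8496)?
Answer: 36/381019 ≈ 9.4483e-5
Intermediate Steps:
a(P) = 13/2 - P/2 (a(P) = 3/2 + (10 - P)/2 = 3/2 + (5 - P/2) = 13/2 - P/2)
x(C) = 2*C*(193 + C² + 270*C)/9 (x(C) = ((C + C)*(C + ((C² + 269*C) + 193)))/9 = ((2*C)*(C + (193 + C² + 269*C)))/9 = ((2*C)*(193 + C² + 270*C))/9 = (2*C*(193 + C² + 270*C))/9 = 2*C*(193 + C² + 270*C)/9)
1/(x(a(O)) + 8496) = 1/(2*(13/2 - ½*2)*(193 + (13/2 - ½*2)² + 270*(13/2 - ½*2))/9 + 8496) = 1/(2*(13/2 - 1)*(193 + (13/2 - 1)² + 270*(13/2 - 1))/9 + 8496) = 1/((2/9)*(11/2)*(193 + (11/2)² + 270*(11/2)) + 8496) = 1/((2/9)*(11/2)*(193 + 121/4 + 1485) + 8496) = 1/((2/9)*(11/2)*(6833/4) + 8496) = 1/(75163/36 + 8496) = 1/(381019/36) = 36/381019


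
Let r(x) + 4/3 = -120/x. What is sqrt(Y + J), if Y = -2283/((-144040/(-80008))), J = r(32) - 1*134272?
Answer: I*sqrt(1581877565544315)/108030 ≈ 368.16*I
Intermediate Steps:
r(x) = -4/3 - 120/x
J = -1611325/12 (J = (-4/3 - 120/32) - 1*134272 = (-4/3 - 120*1/32) - 134272 = (-4/3 - 15/4) - 134272 = -61/12 - 134272 = -1611325/12 ≈ -1.3428e+5)
Y = -22832283/18005 (Y = -2283/((-144040*(-1/80008))) = -2283/18005/10001 = -2283*10001/18005 = -22832283/18005 ≈ -1268.1)
sqrt(Y + J) = sqrt(-22832283/18005 - 1611325/12) = sqrt(-29285894021/216060) = I*sqrt(1581877565544315)/108030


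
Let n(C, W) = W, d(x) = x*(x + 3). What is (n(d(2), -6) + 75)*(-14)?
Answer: -966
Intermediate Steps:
d(x) = x*(3 + x)
(n(d(2), -6) + 75)*(-14) = (-6 + 75)*(-14) = 69*(-14) = -966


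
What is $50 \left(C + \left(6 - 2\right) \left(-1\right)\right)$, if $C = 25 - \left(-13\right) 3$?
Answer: $3000$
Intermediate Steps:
$C = 64$ ($C = 25 - -39 = 25 + 39 = 64$)
$50 \left(C + \left(6 - 2\right) \left(-1\right)\right) = 50 \left(64 + \left(6 - 2\right) \left(-1\right)\right) = 50 \left(64 + 4 \left(-1\right)\right) = 50 \left(64 - 4\right) = 50 \cdot 60 = 3000$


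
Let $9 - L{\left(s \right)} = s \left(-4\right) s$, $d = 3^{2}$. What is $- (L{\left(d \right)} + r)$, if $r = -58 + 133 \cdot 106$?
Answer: $-14373$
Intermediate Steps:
$d = 9$
$L{\left(s \right)} = 9 + 4 s^{2}$ ($L{\left(s \right)} = 9 - s \left(-4\right) s = 9 - - 4 s s = 9 - - 4 s^{2} = 9 + 4 s^{2}$)
$r = 14040$ ($r = -58 + 14098 = 14040$)
$- (L{\left(d \right)} + r) = - (\left(9 + 4 \cdot 9^{2}\right) + 14040) = - (\left(9 + 4 \cdot 81\right) + 14040) = - (\left(9 + 324\right) + 14040) = - (333 + 14040) = \left(-1\right) 14373 = -14373$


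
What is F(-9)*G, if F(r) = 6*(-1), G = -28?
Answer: 168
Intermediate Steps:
F(r) = -6
F(-9)*G = -6*(-28) = 168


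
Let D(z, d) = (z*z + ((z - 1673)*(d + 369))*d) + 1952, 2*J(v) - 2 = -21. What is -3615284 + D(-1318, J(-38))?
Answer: 33355219/4 ≈ 8.3388e+6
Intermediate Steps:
J(v) = -19/2 (J(v) = 1 + (½)*(-21) = 1 - 21/2 = -19/2)
D(z, d) = 1952 + z² + d*(-1673 + z)*(369 + d) (D(z, d) = (z² + ((-1673 + z)*(369 + d))*d) + 1952 = (z² + d*(-1673 + z)*(369 + d)) + 1952 = 1952 + z² + d*(-1673 + z)*(369 + d))
-3615284 + D(-1318, J(-38)) = -3615284 + (1952 + (-1318)² - 617337*(-19/2) - 1673*(-19/2)² - 1318*(-19/2)² + 369*(-19/2)*(-1318)) = -3615284 + (1952 + 1737124 + 11729403/2 - 1673*361/4 - 1318*361/4 + 4620249) = -3615284 + (1952 + 1737124 + 11729403/2 - 603953/4 - 237899/2 + 4620249) = -3615284 + 47816355/4 = 33355219/4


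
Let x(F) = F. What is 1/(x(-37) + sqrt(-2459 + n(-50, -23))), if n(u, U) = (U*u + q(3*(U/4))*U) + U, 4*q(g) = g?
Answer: -592/41629 - 20*I*sqrt(789)/41629 ≈ -0.014221 - 0.013495*I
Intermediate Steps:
q(g) = g/4
n(u, U) = U + 3*U**2/16 + U*u (n(u, U) = (U*u + ((3*(U/4))/4)*U) + U = (U*u + ((3*U/4)/4)*U) + U = (U*u + (3*U/16)*U) + U = (U*u + 3*U**2/16) + U = (3*U**2/16 + U*u) + U = U + 3*U**2/16 + U*u)
1/(x(-37) + sqrt(-2459 + n(-50, -23))) = 1/(-37 + sqrt(-2459 + (1/16)*(-23)*(16 + 3*(-23) + 16*(-50)))) = 1/(-37 + sqrt(-2459 + (1/16)*(-23)*(16 - 69 - 800))) = 1/(-37 + sqrt(-2459 + (1/16)*(-23)*(-853))) = 1/(-37 + sqrt(-2459 + 19619/16)) = 1/(-37 + sqrt(-19725/16)) = 1/(-37 + 5*I*sqrt(789)/4)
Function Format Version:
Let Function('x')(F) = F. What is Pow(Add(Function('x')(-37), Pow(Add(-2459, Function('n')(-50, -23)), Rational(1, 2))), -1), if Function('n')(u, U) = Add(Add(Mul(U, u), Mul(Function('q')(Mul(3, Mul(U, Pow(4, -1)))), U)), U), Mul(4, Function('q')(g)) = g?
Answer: Add(Rational(-592, 41629), Mul(Rational(-20, 41629), I, Pow(789, Rational(1, 2)))) ≈ Add(-0.014221, Mul(-0.013495, I))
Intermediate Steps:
Function('q')(g) = Mul(Rational(1, 4), g)
Function('n')(u, U) = Add(U, Mul(Rational(3, 16), Pow(U, 2)), Mul(U, u)) (Function('n')(u, U) = Add(Add(Mul(U, u), Mul(Mul(Rational(1, 4), Mul(3, Mul(U, Pow(4, -1)))), U)), U) = Add(Add(Mul(U, u), Mul(Mul(Rational(1, 4), Mul(3, Mul(U, Rational(1, 4)))), U)), U) = Add(Add(Mul(U, u), Mul(Mul(Rational(1, 4), Mul(3, Mul(Rational(1, 4), U))), U)), U) = Add(Add(Mul(U, u), Mul(Mul(Rational(1, 4), Mul(Rational(3, 4), U)), U)), U) = Add(Add(Mul(U, u), Mul(Mul(Rational(3, 16), U), U)), U) = Add(Add(Mul(U, u), Mul(Rational(3, 16), Pow(U, 2))), U) = Add(Add(Mul(Rational(3, 16), Pow(U, 2)), Mul(U, u)), U) = Add(U, Mul(Rational(3, 16), Pow(U, 2)), Mul(U, u)))
Pow(Add(Function('x')(-37), Pow(Add(-2459, Function('n')(-50, -23)), Rational(1, 2))), -1) = Pow(Add(-37, Pow(Add(-2459, Mul(Rational(1, 16), -23, Add(16, Mul(3, -23), Mul(16, -50)))), Rational(1, 2))), -1) = Pow(Add(-37, Pow(Add(-2459, Mul(Rational(1, 16), -23, Add(16, -69, -800))), Rational(1, 2))), -1) = Pow(Add(-37, Pow(Add(-2459, Mul(Rational(1, 16), -23, -853)), Rational(1, 2))), -1) = Pow(Add(-37, Pow(Add(-2459, Rational(19619, 16)), Rational(1, 2))), -1) = Pow(Add(-37, Pow(Rational(-19725, 16), Rational(1, 2))), -1) = Pow(Add(-37, Mul(Rational(5, 4), I, Pow(789, Rational(1, 2)))), -1)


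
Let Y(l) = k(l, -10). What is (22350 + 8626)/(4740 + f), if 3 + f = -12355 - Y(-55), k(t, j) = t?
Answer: -30976/7563 ≈ -4.0957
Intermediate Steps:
Y(l) = l
f = -12303 (f = -3 + (-12355 - 1*(-55)) = -3 + (-12355 + 55) = -3 - 12300 = -12303)
(22350 + 8626)/(4740 + f) = (22350 + 8626)/(4740 - 12303) = 30976/(-7563) = 30976*(-1/7563) = -30976/7563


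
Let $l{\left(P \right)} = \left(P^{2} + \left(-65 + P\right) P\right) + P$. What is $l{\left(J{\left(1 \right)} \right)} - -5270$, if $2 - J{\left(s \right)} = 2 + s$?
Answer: $5336$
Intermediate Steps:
$J{\left(s \right)} = - s$ ($J{\left(s \right)} = 2 - \left(2 + s\right) = - s$)
$l{\left(P \right)} = P + P^{2} + P \left(-65 + P\right)$ ($l{\left(P \right)} = \left(P^{2} + P \left(-65 + P\right)\right) + P = P + P^{2} + P \left(-65 + P\right)$)
$l{\left(J{\left(1 \right)} \right)} - -5270 = 2 \left(\left(-1\right) 1\right) \left(-32 - 1\right) - -5270 = 2 \left(-1\right) \left(-32 - 1\right) + 5270 = 2 \left(-1\right) \left(-33\right) + 5270 = 66 + 5270 = 5336$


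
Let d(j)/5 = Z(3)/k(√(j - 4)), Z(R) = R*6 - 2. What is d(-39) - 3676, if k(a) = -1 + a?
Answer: -40456/11 - 20*I*√43/11 ≈ -3677.8 - 11.923*I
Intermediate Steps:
Z(R) = -2 + 6*R (Z(R) = 6*R - 2 = -2 + 6*R)
d(j) = 80/(-1 + √(-4 + j)) (d(j) = 5*((-2 + 6*3)/(-1 + √(j - 4))) = 5*((-2 + 18)/(-1 + √(-4 + j))) = 5*(16/(-1 + √(-4 + j))) = 80/(-1 + √(-4 + j)))
d(-39) - 3676 = 80/(-1 + √(-4 - 39)) - 3676 = 80/(-1 + √(-43)) - 3676 = 80/(-1 + I*√43) - 3676 = -3676 + 80/(-1 + I*√43)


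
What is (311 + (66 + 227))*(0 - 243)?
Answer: -146772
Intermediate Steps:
(311 + (66 + 227))*(0 - 243) = (311 + 293)*(-243) = 604*(-243) = -146772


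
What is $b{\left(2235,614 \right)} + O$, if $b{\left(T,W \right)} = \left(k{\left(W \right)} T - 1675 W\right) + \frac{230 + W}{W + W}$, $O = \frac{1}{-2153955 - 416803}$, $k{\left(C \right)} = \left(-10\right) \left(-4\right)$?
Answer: $- \frac{741119039639669}{789222706} \approx -9.3905 \cdot 10^{5}$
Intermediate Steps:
$k{\left(C \right)} = 40$
$O = - \frac{1}{2570758}$ ($O = \frac{1}{-2570758} = - \frac{1}{2570758} \approx -3.8899 \cdot 10^{-7}$)
$b{\left(T,W \right)} = - 1675 W + 40 T + \frac{230 + W}{2 W}$ ($b{\left(T,W \right)} = \left(40 T - 1675 W\right) + \frac{230 + W}{W + W} = \left(- 1675 W + 40 T\right) + \frac{230 + W}{2 W} = - 1675 W + 40 T + \frac{230 + W}{2 W}$)
$b{\left(2235,614 \right)} + O = \left(\frac{1}{2} - 1028450 + 40 \cdot 2235 + \frac{115}{614}\right) - \frac{1}{2570758} = \left(\frac{1}{2} - 1028450 + 89400 + 115 \cdot \frac{1}{614}\right) - \frac{1}{2570758} = \left(\frac{1}{2} - 1028450 + 89400 + \frac{115}{614}\right) - \frac{1}{2570758} = - \frac{288288139}{307} - \frac{1}{2570758} = - \frac{741119039639669}{789222706}$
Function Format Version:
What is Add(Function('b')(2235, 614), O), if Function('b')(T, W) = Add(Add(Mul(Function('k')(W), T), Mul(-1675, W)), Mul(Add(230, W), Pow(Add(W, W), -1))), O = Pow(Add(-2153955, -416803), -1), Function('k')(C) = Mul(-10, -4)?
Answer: Rational(-741119039639669, 789222706) ≈ -9.3905e+5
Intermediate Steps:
Function('k')(C) = 40
O = Rational(-1, 2570758) (O = Pow(-2570758, -1) = Rational(-1, 2570758) ≈ -3.8899e-7)
Function('b')(T, W) = Add(Mul(-1675, W), Mul(40, T), Mul(Rational(1, 2), Pow(W, -1), Add(230, W))) (Function('b')(T, W) = Add(Add(Mul(40, T), Mul(-1675, W)), Mul(Add(230, W), Pow(Add(W, W), -1))) = Add(Add(Mul(-1675, W), Mul(40, T)), Mul(Add(230, W), Pow(Mul(2, W), -1))) = Add(Add(Mul(-1675, W), Mul(40, T)), Mul(Add(230, W), Mul(Rational(1, 2), Pow(W, -1)))) = Add(Add(Mul(-1675, W), Mul(40, T)), Mul(Rational(1, 2), Pow(W, -1), Add(230, W))) = Add(Mul(-1675, W), Mul(40, T), Mul(Rational(1, 2), Pow(W, -1), Add(230, W))))
Add(Function('b')(2235, 614), O) = Add(Add(Rational(1, 2), Mul(-1675, 614), Mul(40, 2235), Mul(115, Pow(614, -1))), Rational(-1, 2570758)) = Add(Add(Rational(1, 2), -1028450, 89400, Mul(115, Rational(1, 614))), Rational(-1, 2570758)) = Add(Add(Rational(1, 2), -1028450, 89400, Rational(115, 614)), Rational(-1, 2570758)) = Add(Rational(-288288139, 307), Rational(-1, 2570758)) = Rational(-741119039639669, 789222706)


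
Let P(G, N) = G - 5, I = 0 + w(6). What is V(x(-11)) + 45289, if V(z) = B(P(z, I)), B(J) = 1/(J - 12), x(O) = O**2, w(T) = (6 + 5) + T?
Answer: 4710057/104 ≈ 45289.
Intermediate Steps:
w(T) = 11 + T
I = 17 (I = 0 + (11 + 6) = 0 + 17 = 17)
P(G, N) = -5 + G
B(J) = 1/(-12 + J)
V(z) = 1/(-17 + z) (V(z) = 1/(-12 + (-5 + z)) = 1/(-17 + z))
V(x(-11)) + 45289 = 1/(-17 + (-11)**2) + 45289 = 1/(-17 + 121) + 45289 = 1/104 + 45289 = 4710057/104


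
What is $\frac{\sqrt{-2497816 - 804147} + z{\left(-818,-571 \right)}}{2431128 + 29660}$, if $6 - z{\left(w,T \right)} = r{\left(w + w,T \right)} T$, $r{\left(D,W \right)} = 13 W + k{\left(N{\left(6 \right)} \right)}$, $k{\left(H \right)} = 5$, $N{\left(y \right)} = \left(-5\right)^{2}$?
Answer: $- \frac{1058918}{615197} + \frac{7 i \sqrt{67387}}{2460788} \approx -1.7213 + 0.00073843 i$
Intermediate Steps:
$N{\left(y \right)} = 25$
$r{\left(D,W \right)} = 5 + 13 W$ ($r{\left(D,W \right)} = 13 W + 5 = 5 + 13 W$)
$z{\left(w,T \right)} = 6 - T \left(5 + 13 T\right)$ ($z{\left(w,T \right)} = 6 - \left(5 + 13 T\right) T = 6 - T \left(5 + 13 T\right)$)
$\frac{\sqrt{-2497816 - 804147} + z{\left(-818,-571 \right)}}{2431128 + 29660} = \frac{\sqrt{-2497816 - 804147} + \left(6 - - 571 \left(5 + 13 \left(-571\right)\right)\right)}{2431128 + 29660} = \frac{\sqrt{-3301963} + \left(6 - - 571 \left(5 - 7423\right)\right)}{2460788} = \left(7 i \sqrt{67387} + \left(6 - \left(-571\right) \left(-7418\right)\right)\right) \frac{1}{2460788} = \left(7 i \sqrt{67387} + \left(6 - 4235678\right)\right) \frac{1}{2460788} = \left(7 i \sqrt{67387} - 4235672\right) \frac{1}{2460788} = \left(-4235672 + 7 i \sqrt{67387}\right) \frac{1}{2460788} = - \frac{1058918}{615197} + \frac{7 i \sqrt{67387}}{2460788}$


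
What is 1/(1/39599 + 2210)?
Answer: 39599/87513791 ≈ 0.00045249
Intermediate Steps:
1/(1/39599 + 2210) = 1/(87513791/39599) = 39599/87513791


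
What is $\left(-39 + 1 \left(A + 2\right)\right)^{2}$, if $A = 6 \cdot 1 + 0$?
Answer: $961$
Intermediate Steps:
$A = 6$ ($A = 6 + 0 = 6$)
$\left(-39 + 1 \left(A + 2\right)\right)^{2} = \left(-39 + 1 \left(6 + 2\right)\right)^{2} = \left(-39 + 1 \cdot 8\right)^{2} = \left(-39 + 8\right)^{2} = \left(-31\right)^{2} = 961$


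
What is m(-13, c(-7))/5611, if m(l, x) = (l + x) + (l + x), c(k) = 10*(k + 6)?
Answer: -46/5611 ≈ -0.0081982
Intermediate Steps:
c(k) = 60 + 10*k (c(k) = 10*(6 + k) = 60 + 10*k)
m(l, x) = 2*l + 2*x
m(-13, c(-7))/5611 = (2*(-13) + 2*(60 + 10*(-7)))/5611 = (-26 + 2*(60 - 70))*(1/5611) = (-26 + 2*(-10))*(1/5611) = (-26 - 20)*(1/5611) = -46*1/5611 = -46/5611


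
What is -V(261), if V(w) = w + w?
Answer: -522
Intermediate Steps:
V(w) = 2*w
-V(261) = -2*261 = -1*522 = -522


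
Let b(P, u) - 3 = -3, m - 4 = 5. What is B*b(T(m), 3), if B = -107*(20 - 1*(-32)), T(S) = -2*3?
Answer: 0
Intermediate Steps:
m = 9 (m = 4 + 5 = 9)
T(S) = -6
b(P, u) = 0 (b(P, u) = 3 - 3 = 0)
B = -5564 (B = -107*(20 + 32) = -107*52 = -5564)
B*b(T(m), 3) = -5564*0 = 0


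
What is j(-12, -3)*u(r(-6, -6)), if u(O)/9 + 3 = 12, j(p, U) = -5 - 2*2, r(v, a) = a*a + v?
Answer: -729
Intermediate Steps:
r(v, a) = v + a² (r(v, a) = a² + v = v + a²)
j(p, U) = -9 (j(p, U) = -5 - 4 = -9)
u(O) = 81 (u(O) = -27 + 9*12 = -27 + 108 = 81)
j(-12, -3)*u(r(-6, -6)) = -9*81 = -729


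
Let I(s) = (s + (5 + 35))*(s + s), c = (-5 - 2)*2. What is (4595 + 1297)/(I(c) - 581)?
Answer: -5892/1309 ≈ -4.5011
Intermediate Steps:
c = -14 (c = -7*2 = -14)
I(s) = 2*s*(40 + s) (I(s) = (s + 40)*(2*s) = (40 + s)*(2*s) = 2*s*(40 + s))
(4595 + 1297)/(I(c) - 581) = (4595 + 1297)/(2*(-14)*(40 - 14) - 581) = 5892/(2*(-14)*26 - 581) = 5892/(-728 - 581) = 5892/(-1309) = 5892*(-1/1309) = -5892/1309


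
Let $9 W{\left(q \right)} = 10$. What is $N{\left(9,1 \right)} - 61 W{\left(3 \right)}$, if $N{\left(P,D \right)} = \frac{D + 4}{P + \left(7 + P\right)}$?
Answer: $- \frac{3041}{45} \approx -67.578$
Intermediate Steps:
$W{\left(q \right)} = \frac{10}{9}$ ($W{\left(q \right)} = \frac{1}{9} \cdot 10 = \frac{10}{9}$)
$N{\left(P,D \right)} = \frac{4 + D}{7 + 2 P}$
$N{\left(9,1 \right)} - 61 W{\left(3 \right)} = \frac{4 + 1}{7 + 2 \cdot 9} - \frac{610}{9} = \frac{1}{7 + 18} \cdot 5 - \frac{610}{9} = \frac{1}{25} \cdot 5 - \frac{610}{9} = \frac{1}{5} - \frac{610}{9} = - \frac{3041}{45}$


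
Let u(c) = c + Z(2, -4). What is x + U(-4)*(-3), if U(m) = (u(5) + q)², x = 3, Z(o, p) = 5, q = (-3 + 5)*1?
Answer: -429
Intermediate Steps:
q = 2 (q = 2*1 = 2)
u(c) = 5 + c (u(c) = c + 5 = 5 + c)
U(m) = 144 (U(m) = ((5 + 5) + 2)² = (10 + 2)² = 12² = 144)
x + U(-4)*(-3) = 3 + 144*(-3) = 3 - 432 = -429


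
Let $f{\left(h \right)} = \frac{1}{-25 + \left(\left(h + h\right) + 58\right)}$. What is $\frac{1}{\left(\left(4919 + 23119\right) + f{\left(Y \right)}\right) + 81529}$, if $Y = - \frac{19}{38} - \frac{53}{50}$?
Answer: $\frac{747}{81846574} \approx 9.1268 \cdot 10^{-6}$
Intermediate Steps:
$Y = - \frac{39}{25}$ ($Y = \left(-19\right) \frac{1}{38} - \frac{53}{50} = - \frac{1}{2} - \frac{53}{50} = - \frac{39}{25} \approx -1.56$)
$f{\left(h \right)} = \frac{1}{33 + 2 h}$ ($f{\left(h \right)} = \frac{1}{-25 + \left(2 h + 58\right)} = \frac{1}{-25 + \left(58 + 2 h\right)} = \frac{1}{33 + 2 h}$)
$\frac{1}{\left(\left(4919 + 23119\right) + f{\left(Y \right)}\right) + 81529} = \frac{1}{\left(\left(4919 + 23119\right) + \frac{1}{33 + 2 \left(- \frac{39}{25}\right)}\right) + 81529} = \frac{1}{\left(28038 + \frac{1}{33 - \frac{78}{25}}\right) + 81529} = \frac{1}{\left(28038 + \frac{1}{\frac{747}{25}}\right) + 81529} = \frac{1}{\left(28038 + \frac{25}{747}\right) + 81529} = \frac{1}{\frac{20944411}{747} + 81529} = \frac{1}{\frac{81846574}{747}} = \frac{747}{81846574}$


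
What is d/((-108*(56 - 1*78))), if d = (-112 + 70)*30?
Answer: -35/66 ≈ -0.53030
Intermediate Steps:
d = -1260 (d = -42*30 = -1260)
d/((-108*(56 - 1*78))) = -1260*(-1/(108*(56 - 1*78))) = -1260*(-1/(108*(56 - 78))) = -1260/((-108*(-22))) = -1260/2376 = -1260*1/2376 = -35/66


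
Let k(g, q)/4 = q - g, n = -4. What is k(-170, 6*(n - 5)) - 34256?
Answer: -33792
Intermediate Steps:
k(g, q) = -4*g + 4*q (k(g, q) = 4*(q - g) = -4*g + 4*q)
k(-170, 6*(n - 5)) - 34256 = (-4*(-170) + 4*(6*(-4 - 5))) - 34256 = (680 + 4*(6*(-9))) - 34256 = (680 + 4*(-54)) - 34256 = (680 - 216) - 34256 = 464 - 34256 = -33792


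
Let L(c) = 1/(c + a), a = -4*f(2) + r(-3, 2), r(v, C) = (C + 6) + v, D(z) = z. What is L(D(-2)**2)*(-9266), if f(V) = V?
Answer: -9266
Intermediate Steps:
r(v, C) = 6 + C + v (r(v, C) = (6 + C) + v = 6 + C + v)
a = -3 (a = -4*2 + (6 + 2 - 3) = -8 + 5 = -3)
L(c) = 1/(-3 + c) (L(c) = 1/(c - 3) = 1/(-3 + c))
L(D(-2)**2)*(-9266) = -9266/(-3 + (-2)**2) = -9266/(-3 + 4) = -9266/1 = 1*(-9266) = -9266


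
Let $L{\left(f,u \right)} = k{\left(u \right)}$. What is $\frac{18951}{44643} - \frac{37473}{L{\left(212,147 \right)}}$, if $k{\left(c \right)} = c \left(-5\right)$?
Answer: $\frac{187426236}{3645845} \approx 51.408$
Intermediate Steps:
$k{\left(c \right)} = - 5 c$
$L{\left(f,u \right)} = - 5 u$
$\frac{18951}{44643} - \frac{37473}{L{\left(212,147 \right)}} = \frac{18951}{44643} - \frac{37473}{\left(-5\right) 147} = 18951 \cdot \frac{1}{44643} - \frac{37473}{-735} = \frac{6317}{14881} - - \frac{12491}{245} = \frac{6317}{14881} + \frac{12491}{245} = \frac{187426236}{3645845}$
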